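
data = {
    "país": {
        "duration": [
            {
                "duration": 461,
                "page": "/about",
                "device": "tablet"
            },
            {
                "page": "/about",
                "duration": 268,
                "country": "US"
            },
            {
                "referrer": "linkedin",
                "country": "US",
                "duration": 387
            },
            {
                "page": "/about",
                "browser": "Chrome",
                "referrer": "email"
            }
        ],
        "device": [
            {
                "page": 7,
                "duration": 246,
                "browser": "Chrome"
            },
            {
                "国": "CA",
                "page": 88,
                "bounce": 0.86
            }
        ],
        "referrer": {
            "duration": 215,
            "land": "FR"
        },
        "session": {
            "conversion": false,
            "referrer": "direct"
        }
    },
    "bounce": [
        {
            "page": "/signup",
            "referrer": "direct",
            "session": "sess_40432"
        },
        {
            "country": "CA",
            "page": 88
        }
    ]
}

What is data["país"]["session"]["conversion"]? False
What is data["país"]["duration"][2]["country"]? "US"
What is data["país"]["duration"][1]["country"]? "US"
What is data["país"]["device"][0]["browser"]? "Chrome"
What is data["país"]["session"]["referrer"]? "direct"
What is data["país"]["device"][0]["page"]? 7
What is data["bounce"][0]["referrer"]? "direct"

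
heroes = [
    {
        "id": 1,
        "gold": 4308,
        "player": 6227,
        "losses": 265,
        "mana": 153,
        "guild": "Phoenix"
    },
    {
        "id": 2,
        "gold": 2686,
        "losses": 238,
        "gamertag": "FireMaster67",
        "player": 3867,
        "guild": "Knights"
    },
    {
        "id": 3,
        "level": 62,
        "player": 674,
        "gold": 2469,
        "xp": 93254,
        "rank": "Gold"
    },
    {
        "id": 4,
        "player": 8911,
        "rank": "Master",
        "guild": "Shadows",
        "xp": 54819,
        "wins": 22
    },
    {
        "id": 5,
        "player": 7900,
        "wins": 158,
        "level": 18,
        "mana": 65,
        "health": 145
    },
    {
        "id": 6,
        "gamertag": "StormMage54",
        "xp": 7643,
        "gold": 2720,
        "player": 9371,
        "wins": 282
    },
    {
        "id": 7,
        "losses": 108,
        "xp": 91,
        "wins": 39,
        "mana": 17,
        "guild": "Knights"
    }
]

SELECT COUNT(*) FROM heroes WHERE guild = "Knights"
2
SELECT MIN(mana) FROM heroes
17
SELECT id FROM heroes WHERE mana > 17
[1, 5]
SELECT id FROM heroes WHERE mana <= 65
[5, 7]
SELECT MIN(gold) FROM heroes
2469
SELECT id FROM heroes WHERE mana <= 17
[7]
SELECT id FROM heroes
[1, 2, 3, 4, 5, 6, 7]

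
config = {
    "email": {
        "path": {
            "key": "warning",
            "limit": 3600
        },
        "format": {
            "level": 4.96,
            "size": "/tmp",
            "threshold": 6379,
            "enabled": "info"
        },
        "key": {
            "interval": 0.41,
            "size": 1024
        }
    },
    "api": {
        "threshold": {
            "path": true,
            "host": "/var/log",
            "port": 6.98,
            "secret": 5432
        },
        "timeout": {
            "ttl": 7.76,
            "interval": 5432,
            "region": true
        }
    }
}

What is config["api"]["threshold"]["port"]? 6.98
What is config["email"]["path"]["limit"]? 3600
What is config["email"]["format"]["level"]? 4.96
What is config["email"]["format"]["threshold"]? 6379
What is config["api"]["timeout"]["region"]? True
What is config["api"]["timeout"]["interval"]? 5432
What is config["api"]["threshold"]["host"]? "/var/log"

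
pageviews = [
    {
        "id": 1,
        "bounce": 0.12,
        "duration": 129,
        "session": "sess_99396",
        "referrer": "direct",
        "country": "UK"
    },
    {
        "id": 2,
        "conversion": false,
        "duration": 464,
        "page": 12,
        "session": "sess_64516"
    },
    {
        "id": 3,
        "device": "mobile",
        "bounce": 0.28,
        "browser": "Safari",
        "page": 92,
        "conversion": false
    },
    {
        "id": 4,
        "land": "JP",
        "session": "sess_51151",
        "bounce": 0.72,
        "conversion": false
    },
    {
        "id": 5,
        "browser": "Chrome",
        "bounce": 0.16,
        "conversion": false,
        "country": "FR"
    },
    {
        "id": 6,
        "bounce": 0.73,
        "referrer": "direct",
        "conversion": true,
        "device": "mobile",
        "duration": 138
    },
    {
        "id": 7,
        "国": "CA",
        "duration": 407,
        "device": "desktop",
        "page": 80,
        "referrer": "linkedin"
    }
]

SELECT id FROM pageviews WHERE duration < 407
[1, 6]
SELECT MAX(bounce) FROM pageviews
0.73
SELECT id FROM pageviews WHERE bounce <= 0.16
[1, 5]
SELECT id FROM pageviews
[1, 2, 3, 4, 5, 6, 7]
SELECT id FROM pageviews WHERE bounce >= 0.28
[3, 4, 6]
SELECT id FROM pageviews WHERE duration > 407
[2]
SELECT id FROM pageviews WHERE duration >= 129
[1, 2, 6, 7]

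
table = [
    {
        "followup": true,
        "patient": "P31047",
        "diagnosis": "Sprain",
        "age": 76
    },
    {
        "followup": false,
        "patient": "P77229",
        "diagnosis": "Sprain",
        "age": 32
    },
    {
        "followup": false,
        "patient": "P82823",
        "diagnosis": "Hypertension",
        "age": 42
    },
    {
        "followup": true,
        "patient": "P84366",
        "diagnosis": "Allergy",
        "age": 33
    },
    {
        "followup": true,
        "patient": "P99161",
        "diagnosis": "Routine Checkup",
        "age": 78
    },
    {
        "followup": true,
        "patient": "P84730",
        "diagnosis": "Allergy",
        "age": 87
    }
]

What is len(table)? 6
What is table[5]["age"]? 87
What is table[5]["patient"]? "P84730"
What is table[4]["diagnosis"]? "Routine Checkup"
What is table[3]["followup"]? True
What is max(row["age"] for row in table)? 87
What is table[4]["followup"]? True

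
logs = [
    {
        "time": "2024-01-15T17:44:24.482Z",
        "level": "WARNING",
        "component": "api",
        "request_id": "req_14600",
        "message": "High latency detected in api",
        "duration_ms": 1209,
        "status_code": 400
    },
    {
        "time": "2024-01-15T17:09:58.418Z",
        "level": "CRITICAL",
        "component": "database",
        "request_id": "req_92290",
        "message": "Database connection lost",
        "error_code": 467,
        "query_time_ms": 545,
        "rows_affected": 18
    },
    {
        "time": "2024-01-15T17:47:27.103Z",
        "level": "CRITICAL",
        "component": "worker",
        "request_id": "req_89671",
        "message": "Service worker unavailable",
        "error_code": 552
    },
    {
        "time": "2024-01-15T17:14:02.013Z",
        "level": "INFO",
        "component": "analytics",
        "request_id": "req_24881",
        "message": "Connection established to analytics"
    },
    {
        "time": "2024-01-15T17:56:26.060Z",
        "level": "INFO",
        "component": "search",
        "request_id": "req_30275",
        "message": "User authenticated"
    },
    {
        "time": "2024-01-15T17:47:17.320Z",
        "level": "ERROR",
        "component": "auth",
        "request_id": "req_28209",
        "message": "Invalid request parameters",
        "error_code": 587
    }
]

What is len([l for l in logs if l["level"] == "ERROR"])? 1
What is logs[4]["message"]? "User authenticated"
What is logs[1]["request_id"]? "req_92290"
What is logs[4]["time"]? "2024-01-15T17:56:26.060Z"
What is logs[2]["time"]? "2024-01-15T17:47:27.103Z"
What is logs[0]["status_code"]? 400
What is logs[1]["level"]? "CRITICAL"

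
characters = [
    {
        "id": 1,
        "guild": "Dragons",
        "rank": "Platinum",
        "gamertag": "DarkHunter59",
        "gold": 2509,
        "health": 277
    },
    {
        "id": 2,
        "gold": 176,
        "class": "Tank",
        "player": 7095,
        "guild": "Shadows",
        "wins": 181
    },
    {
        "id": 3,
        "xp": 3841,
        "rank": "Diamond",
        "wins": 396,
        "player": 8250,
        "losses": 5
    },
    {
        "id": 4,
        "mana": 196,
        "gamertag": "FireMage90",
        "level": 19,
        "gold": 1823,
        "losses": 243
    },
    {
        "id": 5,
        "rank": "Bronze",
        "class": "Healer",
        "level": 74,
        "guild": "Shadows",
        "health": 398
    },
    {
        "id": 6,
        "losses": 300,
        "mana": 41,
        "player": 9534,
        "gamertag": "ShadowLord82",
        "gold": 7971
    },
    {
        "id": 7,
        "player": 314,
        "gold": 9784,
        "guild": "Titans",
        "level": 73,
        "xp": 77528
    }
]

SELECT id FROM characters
[1, 2, 3, 4, 5, 6, 7]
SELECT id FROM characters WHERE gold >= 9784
[7]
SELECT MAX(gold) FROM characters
9784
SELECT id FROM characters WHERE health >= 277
[1, 5]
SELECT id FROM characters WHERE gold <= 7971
[1, 2, 4, 6]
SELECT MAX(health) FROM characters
398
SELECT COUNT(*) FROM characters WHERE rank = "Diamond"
1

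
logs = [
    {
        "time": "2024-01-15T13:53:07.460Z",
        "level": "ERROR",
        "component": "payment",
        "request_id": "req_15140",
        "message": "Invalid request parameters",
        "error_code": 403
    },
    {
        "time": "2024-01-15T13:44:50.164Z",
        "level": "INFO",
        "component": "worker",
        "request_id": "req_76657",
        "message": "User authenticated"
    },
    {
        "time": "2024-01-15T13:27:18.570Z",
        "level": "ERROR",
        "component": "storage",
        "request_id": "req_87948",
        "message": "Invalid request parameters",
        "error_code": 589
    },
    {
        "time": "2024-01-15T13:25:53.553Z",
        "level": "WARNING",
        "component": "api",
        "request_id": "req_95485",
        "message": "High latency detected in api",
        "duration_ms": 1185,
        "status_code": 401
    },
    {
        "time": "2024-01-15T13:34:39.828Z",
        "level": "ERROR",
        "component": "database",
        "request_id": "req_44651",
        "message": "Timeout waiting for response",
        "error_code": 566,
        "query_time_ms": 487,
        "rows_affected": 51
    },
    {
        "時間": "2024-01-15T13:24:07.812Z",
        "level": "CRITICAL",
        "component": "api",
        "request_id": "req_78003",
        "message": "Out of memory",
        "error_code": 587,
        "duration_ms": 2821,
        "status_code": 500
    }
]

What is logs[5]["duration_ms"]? 2821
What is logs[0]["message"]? "Invalid request parameters"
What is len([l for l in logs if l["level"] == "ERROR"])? 3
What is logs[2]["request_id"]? "req_87948"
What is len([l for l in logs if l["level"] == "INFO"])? 1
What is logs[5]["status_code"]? 500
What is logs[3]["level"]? "WARNING"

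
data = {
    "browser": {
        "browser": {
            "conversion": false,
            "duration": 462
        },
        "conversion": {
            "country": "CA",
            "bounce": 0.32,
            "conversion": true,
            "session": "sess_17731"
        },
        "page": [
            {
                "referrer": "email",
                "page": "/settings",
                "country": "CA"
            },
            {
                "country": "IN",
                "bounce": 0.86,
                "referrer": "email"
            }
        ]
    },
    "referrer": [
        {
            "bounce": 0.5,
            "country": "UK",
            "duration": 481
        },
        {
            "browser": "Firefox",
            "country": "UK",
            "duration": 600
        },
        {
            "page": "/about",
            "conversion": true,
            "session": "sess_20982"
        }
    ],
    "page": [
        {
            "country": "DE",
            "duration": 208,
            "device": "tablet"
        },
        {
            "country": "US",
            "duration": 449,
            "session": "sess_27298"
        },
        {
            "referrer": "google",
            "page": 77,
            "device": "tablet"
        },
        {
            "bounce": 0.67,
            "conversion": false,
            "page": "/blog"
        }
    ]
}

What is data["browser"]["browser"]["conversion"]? False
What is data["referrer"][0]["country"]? "UK"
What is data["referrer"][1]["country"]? "UK"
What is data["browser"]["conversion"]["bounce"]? 0.32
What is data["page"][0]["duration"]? 208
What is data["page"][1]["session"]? "sess_27298"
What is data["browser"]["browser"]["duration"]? 462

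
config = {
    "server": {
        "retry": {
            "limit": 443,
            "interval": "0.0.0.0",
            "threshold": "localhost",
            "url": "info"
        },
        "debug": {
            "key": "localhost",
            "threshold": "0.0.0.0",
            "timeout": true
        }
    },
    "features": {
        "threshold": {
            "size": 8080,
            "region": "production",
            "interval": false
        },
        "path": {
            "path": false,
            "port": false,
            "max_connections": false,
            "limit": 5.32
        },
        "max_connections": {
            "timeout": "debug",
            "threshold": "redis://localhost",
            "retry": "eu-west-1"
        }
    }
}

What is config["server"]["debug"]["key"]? "localhost"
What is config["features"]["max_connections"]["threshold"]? "redis://localhost"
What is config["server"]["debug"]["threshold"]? "0.0.0.0"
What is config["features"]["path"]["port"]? False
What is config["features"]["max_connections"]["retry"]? "eu-west-1"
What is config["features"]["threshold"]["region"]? "production"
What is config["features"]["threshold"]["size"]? 8080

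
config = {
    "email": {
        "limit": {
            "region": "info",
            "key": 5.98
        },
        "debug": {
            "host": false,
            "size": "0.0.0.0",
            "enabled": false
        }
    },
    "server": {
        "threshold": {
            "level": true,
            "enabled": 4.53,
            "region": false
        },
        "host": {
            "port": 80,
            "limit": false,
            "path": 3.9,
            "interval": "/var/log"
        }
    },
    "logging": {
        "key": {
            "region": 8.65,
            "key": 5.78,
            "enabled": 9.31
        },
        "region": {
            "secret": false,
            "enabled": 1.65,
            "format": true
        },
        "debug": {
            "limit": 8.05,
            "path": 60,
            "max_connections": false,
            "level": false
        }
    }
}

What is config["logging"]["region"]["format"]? True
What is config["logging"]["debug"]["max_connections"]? False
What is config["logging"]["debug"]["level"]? False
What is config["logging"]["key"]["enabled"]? 9.31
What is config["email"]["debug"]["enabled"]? False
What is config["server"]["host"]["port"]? 80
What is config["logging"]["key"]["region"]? 8.65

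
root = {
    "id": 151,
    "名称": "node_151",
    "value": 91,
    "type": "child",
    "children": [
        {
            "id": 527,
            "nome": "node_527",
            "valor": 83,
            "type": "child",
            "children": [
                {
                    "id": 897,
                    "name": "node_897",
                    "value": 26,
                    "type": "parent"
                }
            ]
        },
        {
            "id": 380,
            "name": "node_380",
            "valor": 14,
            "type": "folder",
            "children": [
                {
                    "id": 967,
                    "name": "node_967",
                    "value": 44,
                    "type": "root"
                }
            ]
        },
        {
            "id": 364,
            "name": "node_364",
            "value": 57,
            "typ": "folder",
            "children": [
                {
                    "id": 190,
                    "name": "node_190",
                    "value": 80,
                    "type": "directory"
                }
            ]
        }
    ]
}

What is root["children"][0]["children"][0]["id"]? 897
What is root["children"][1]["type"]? "folder"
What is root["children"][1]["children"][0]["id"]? 967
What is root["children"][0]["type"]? "child"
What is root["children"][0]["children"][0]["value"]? 26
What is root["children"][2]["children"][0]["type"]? "directory"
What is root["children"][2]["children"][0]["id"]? 190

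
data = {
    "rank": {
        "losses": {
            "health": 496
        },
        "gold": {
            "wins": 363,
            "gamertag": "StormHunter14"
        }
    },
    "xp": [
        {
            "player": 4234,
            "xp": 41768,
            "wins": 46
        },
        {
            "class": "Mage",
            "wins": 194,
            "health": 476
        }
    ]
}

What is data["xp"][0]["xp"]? 41768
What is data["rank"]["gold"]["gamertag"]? "StormHunter14"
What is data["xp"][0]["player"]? 4234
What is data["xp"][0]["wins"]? 46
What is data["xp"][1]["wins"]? 194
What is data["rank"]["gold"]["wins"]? 363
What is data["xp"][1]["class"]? "Mage"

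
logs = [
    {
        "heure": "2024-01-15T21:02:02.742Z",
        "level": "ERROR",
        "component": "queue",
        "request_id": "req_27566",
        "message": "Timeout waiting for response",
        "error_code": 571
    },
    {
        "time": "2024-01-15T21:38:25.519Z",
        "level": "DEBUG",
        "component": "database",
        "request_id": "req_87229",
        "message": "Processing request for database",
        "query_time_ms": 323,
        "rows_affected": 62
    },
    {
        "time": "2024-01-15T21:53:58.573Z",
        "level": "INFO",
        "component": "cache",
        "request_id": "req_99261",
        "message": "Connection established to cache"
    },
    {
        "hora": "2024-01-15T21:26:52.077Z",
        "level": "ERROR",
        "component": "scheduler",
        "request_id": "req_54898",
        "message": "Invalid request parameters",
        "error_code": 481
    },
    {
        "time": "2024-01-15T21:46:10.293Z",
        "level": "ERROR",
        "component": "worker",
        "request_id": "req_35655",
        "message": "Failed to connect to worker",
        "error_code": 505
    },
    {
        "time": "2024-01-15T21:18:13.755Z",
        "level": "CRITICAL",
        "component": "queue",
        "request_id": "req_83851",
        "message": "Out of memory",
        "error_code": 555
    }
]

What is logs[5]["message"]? "Out of memory"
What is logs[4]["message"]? "Failed to connect to worker"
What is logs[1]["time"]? "2024-01-15T21:38:25.519Z"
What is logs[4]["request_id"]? "req_35655"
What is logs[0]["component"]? "queue"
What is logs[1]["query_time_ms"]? 323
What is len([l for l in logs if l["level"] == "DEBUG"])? 1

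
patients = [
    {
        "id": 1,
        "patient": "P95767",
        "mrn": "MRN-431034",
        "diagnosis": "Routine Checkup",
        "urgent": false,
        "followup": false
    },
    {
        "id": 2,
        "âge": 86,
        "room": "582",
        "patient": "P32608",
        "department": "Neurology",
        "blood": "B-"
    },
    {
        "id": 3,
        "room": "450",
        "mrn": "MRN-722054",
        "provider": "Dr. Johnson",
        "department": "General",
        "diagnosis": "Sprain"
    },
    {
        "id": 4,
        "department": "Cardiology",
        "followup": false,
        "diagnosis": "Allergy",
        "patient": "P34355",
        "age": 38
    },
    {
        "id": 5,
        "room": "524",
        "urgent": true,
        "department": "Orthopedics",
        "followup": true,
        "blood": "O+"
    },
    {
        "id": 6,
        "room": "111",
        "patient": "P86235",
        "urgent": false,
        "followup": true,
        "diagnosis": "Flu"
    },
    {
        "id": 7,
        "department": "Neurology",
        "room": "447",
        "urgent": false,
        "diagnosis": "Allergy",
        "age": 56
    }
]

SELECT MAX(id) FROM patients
7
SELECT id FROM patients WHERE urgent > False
[5]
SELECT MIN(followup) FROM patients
False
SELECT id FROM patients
[1, 2, 3, 4, 5, 6, 7]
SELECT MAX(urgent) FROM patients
True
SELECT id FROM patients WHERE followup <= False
[1, 4]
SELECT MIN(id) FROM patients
1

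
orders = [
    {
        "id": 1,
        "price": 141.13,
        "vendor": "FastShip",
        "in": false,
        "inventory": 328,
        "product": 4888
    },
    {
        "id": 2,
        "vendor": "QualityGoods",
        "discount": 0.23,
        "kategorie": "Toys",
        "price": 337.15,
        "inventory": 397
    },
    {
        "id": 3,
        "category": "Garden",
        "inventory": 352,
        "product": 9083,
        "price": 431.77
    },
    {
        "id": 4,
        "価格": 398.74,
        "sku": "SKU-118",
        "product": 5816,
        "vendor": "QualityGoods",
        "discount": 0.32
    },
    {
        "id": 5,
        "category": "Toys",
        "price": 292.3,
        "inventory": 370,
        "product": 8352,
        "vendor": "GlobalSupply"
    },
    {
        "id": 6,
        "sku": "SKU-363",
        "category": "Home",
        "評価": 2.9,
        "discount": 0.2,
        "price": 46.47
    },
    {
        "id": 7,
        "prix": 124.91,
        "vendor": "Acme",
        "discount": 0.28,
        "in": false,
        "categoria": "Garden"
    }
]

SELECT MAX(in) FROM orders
False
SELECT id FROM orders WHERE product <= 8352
[1, 4, 5]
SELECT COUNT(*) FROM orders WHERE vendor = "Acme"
1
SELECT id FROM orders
[1, 2, 3, 4, 5, 6, 7]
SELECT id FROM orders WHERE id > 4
[5, 6, 7]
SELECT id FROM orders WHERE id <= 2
[1, 2]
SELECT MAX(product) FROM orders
9083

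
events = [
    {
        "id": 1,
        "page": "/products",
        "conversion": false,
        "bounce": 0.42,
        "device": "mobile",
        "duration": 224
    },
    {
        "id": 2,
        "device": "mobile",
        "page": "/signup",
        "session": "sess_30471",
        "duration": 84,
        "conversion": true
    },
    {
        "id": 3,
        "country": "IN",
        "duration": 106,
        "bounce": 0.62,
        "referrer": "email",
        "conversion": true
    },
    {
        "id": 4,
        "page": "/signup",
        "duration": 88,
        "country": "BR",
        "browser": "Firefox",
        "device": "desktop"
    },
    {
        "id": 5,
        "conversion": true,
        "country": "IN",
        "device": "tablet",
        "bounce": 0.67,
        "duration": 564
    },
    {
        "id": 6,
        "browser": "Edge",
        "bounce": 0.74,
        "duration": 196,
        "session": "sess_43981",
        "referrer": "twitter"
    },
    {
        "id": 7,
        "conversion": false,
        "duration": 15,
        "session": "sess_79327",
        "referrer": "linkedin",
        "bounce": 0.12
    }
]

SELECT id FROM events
[1, 2, 3, 4, 5, 6, 7]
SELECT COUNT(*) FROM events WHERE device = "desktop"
1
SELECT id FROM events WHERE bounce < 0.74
[1, 3, 5, 7]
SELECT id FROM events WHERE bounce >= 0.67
[5, 6]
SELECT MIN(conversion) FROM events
False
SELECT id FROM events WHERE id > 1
[2, 3, 4, 5, 6, 7]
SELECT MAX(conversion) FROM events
True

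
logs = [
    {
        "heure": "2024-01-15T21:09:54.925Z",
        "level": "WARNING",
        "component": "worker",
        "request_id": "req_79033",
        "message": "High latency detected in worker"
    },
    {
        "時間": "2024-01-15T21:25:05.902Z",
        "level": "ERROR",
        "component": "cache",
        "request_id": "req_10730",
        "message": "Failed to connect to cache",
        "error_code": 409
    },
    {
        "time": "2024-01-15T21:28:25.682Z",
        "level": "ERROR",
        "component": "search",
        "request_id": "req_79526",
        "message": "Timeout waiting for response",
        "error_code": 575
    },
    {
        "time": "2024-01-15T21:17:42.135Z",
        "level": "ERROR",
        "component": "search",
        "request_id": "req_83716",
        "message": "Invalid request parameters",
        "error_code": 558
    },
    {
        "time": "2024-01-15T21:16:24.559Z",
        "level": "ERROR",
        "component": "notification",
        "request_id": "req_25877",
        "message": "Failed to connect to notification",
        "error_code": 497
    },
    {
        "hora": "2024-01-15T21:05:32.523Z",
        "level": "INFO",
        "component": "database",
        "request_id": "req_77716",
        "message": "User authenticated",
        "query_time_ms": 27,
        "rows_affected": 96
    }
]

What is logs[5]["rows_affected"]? 96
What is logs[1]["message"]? "Failed to connect to cache"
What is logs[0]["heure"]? "2024-01-15T21:09:54.925Z"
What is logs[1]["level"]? "ERROR"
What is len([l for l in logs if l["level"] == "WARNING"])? 1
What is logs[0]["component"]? "worker"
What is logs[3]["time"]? "2024-01-15T21:17:42.135Z"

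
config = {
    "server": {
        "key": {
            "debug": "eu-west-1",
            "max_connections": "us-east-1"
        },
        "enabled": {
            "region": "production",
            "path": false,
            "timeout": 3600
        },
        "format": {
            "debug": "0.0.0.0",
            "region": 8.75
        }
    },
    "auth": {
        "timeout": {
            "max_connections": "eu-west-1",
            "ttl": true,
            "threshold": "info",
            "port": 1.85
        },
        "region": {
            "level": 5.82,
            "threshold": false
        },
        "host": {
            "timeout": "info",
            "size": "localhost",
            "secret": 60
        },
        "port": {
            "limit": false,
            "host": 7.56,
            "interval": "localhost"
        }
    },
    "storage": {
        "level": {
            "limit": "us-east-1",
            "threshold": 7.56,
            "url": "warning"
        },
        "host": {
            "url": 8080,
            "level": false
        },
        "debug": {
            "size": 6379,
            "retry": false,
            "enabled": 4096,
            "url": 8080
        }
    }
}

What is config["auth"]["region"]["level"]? 5.82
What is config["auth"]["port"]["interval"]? "localhost"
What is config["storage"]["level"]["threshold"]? 7.56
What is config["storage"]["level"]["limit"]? "us-east-1"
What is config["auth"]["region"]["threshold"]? False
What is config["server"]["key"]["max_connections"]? "us-east-1"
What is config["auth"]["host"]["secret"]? 60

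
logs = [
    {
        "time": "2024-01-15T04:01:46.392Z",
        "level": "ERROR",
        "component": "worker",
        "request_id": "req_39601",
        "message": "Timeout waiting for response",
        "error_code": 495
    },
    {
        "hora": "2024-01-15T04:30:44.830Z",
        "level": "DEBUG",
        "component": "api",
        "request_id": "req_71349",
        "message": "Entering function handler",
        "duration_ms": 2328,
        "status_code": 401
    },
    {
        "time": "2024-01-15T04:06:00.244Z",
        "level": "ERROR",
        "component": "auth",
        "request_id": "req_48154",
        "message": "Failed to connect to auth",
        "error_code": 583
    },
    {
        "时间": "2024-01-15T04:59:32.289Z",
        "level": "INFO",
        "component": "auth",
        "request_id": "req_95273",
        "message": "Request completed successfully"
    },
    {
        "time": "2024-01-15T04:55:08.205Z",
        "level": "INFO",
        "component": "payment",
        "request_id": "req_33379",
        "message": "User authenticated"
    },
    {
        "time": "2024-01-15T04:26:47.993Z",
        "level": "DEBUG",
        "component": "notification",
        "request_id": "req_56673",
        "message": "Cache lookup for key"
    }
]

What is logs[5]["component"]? "notification"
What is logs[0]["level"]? "ERROR"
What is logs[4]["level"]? "INFO"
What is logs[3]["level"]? "INFO"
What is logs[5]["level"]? "DEBUG"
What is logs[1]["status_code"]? 401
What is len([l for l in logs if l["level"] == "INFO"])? 2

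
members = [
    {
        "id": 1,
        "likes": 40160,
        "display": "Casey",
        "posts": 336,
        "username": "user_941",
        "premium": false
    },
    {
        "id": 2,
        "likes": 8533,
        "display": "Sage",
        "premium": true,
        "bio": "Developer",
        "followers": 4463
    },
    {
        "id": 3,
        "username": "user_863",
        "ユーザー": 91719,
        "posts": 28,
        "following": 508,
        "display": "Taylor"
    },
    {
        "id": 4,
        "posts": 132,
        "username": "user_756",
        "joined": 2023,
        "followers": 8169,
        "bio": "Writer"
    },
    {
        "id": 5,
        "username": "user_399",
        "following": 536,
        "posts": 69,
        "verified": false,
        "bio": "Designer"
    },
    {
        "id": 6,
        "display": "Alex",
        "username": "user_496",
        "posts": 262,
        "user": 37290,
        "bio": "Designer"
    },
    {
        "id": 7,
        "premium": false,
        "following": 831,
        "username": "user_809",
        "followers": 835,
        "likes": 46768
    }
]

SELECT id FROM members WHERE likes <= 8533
[2]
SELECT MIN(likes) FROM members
8533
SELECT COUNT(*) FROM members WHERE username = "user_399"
1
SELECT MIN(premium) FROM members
False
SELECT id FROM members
[1, 2, 3, 4, 5, 6, 7]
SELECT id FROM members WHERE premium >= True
[2]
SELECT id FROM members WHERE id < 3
[1, 2]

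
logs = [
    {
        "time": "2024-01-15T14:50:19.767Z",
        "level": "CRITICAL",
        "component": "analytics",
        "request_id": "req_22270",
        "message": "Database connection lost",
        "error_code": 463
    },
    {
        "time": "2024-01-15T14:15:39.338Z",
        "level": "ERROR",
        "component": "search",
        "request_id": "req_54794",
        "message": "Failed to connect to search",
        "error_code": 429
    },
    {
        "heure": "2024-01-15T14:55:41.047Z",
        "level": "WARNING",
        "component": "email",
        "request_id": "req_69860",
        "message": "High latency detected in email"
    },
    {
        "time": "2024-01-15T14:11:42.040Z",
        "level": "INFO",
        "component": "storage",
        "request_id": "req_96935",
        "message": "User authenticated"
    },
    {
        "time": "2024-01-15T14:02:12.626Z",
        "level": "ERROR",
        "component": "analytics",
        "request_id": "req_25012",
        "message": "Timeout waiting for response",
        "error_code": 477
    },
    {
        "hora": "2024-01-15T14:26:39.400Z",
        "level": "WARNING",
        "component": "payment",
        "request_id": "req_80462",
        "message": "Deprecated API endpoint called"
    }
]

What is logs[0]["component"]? "analytics"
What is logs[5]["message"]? "Deprecated API endpoint called"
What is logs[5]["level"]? "WARNING"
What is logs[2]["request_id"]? "req_69860"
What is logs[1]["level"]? "ERROR"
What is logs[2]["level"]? "WARNING"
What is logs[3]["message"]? "User authenticated"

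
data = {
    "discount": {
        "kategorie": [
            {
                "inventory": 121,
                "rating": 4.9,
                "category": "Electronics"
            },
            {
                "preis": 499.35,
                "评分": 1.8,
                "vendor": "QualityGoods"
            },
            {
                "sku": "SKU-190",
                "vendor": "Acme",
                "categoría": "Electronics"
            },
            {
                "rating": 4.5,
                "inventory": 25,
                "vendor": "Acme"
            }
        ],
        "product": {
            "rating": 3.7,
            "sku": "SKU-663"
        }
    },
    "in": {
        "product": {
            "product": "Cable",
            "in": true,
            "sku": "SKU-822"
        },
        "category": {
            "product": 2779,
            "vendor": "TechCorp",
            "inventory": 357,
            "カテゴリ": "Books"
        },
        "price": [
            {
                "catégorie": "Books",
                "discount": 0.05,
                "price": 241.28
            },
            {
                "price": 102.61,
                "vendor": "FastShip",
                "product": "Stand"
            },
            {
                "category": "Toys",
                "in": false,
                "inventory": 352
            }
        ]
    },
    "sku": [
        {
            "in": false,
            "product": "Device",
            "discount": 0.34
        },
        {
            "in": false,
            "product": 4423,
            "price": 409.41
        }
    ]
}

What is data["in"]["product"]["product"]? "Cable"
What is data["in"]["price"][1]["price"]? 102.61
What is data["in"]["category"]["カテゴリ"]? "Books"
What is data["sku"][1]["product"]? 4423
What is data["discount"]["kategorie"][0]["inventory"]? 121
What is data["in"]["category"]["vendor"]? "TechCorp"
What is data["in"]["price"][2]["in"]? False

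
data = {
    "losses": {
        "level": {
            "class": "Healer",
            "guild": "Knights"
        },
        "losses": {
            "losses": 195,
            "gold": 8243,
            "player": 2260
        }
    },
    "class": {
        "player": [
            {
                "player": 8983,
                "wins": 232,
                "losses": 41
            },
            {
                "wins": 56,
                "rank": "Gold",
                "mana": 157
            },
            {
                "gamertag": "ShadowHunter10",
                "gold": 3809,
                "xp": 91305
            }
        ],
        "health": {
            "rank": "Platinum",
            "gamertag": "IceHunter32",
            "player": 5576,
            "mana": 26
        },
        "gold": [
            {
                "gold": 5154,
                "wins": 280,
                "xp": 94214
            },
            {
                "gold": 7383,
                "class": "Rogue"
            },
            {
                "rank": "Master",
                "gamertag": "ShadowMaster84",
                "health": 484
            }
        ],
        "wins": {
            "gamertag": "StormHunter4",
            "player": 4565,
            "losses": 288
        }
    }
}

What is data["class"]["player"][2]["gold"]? 3809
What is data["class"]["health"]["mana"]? 26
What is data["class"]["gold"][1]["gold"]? 7383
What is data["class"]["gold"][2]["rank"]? "Master"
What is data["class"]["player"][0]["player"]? 8983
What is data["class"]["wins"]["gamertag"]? "StormHunter4"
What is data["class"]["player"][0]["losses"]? 41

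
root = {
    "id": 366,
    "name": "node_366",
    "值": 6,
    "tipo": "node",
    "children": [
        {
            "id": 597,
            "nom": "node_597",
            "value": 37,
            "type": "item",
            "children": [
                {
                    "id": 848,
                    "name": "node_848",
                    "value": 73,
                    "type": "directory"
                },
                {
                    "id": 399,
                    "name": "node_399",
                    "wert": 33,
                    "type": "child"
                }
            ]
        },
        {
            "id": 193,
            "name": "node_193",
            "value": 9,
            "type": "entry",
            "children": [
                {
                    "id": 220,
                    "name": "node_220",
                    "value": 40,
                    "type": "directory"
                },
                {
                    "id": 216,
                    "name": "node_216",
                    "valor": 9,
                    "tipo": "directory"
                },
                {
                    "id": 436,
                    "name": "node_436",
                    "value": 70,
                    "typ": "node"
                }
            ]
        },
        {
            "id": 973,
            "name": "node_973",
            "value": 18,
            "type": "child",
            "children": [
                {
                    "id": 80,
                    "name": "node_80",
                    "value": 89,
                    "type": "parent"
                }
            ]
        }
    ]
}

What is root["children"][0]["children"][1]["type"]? "child"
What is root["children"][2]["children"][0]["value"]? 89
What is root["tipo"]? "node"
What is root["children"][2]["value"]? 18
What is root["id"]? 366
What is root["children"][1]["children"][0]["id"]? 220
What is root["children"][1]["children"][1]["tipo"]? "directory"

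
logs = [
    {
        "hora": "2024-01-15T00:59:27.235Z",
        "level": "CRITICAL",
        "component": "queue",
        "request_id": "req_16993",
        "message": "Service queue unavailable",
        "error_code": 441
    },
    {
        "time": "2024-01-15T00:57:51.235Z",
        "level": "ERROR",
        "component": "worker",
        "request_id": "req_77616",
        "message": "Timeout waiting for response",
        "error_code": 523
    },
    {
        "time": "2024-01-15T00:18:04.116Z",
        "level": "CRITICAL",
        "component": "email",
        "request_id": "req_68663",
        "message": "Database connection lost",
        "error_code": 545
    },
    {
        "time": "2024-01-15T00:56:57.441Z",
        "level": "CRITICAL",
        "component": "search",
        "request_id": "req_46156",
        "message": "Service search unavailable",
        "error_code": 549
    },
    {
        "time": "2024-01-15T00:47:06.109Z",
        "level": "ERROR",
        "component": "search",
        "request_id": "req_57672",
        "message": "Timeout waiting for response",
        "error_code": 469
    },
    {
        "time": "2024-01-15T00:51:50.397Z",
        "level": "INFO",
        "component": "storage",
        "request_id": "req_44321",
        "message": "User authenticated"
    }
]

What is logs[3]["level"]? "CRITICAL"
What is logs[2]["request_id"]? "req_68663"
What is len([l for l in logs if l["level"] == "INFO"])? 1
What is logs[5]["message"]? "User authenticated"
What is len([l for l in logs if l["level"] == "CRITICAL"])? 3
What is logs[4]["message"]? "Timeout waiting for response"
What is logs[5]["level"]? "INFO"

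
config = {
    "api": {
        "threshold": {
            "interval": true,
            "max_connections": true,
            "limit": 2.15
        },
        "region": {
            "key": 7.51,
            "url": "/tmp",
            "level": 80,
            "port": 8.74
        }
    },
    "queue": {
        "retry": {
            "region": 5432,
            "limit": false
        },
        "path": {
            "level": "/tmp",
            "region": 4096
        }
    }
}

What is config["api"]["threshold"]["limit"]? 2.15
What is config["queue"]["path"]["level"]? "/tmp"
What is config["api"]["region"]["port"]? 8.74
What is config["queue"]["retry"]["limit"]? False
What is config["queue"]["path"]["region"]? 4096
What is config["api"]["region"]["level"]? 80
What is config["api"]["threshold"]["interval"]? True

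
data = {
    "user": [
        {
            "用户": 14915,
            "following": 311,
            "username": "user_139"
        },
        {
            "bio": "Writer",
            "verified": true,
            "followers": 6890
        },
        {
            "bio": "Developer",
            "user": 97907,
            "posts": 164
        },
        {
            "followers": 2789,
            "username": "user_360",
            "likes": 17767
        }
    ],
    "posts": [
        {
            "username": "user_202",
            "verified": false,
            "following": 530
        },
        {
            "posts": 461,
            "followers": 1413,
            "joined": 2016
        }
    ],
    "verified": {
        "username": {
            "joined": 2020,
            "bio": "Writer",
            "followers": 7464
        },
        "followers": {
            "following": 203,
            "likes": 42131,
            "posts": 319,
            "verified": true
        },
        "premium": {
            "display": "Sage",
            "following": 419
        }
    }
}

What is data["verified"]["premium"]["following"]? 419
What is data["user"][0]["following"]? 311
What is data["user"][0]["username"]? "user_139"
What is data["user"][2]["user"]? 97907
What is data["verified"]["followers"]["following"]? 203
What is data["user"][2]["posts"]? 164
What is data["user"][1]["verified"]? True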